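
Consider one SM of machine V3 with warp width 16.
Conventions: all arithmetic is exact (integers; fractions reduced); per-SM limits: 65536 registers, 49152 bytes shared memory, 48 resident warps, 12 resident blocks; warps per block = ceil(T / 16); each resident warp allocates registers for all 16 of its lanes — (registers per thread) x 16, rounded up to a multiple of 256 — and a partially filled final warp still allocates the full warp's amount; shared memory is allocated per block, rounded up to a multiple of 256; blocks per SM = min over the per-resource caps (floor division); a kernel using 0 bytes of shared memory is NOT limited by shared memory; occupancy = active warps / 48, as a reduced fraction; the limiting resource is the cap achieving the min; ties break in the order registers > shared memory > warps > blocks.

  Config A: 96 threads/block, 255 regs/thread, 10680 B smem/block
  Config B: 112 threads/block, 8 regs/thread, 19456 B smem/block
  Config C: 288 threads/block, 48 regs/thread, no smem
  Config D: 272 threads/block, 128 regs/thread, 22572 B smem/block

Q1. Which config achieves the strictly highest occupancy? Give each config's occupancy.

occupancies: A 1/4, B 7/24, C 3/4, D 17/48

Answer: C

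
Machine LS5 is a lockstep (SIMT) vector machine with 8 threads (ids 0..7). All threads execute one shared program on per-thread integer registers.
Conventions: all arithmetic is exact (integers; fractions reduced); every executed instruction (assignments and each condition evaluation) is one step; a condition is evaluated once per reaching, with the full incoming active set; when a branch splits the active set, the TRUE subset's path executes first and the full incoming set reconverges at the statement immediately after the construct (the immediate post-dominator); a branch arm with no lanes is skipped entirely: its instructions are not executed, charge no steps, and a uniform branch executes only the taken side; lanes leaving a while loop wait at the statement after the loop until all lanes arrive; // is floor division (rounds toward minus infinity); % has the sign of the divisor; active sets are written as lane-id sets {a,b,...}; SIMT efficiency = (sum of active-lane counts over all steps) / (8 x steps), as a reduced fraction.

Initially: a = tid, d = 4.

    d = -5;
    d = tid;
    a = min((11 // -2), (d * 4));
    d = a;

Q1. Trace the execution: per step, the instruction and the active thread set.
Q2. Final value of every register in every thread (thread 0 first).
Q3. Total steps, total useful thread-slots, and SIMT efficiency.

step 0: d <- -5                      {0,1,2,3,4,5,6,7}
step 1: d <- tid                     {0,1,2,3,4,5,6,7}
step 2: a <- min((11 // -2), (d * 4)) {0,1,2,3,4,5,6,7}
step 3: d <- a                       {0,1,2,3,4,5,6,7}

Answer: 4 steps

a: -6,-6,-6,-6,-6,-6,-6,-6
d: -6,-6,-6,-6,-6,-6,-6,-6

steps = 4; useful = 32; efficiency = 32/32 = 1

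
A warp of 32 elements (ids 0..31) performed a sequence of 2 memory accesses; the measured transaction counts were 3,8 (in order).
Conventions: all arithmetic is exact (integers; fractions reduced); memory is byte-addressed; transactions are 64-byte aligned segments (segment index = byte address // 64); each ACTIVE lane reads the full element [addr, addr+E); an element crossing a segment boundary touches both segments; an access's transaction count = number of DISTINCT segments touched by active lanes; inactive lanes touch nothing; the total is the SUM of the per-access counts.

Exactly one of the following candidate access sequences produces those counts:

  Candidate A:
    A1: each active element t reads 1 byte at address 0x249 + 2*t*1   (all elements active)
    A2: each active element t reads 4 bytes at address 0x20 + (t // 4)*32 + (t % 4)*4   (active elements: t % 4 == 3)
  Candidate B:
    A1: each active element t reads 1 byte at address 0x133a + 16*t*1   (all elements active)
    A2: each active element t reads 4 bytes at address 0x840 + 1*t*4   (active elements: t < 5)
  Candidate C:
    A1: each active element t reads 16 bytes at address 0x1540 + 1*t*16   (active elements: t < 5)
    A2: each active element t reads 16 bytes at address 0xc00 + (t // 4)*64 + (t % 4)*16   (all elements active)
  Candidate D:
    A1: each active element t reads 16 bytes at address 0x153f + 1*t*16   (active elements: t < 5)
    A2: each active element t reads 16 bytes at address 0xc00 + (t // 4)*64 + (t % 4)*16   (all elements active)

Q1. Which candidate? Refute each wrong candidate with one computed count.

A: A1 gives 2 transactions, not 3
B: A1 gives 9 transactions, not 3
C: A1 gives 2 transactions, not 3
D: all counts match (3,8)

Answer: D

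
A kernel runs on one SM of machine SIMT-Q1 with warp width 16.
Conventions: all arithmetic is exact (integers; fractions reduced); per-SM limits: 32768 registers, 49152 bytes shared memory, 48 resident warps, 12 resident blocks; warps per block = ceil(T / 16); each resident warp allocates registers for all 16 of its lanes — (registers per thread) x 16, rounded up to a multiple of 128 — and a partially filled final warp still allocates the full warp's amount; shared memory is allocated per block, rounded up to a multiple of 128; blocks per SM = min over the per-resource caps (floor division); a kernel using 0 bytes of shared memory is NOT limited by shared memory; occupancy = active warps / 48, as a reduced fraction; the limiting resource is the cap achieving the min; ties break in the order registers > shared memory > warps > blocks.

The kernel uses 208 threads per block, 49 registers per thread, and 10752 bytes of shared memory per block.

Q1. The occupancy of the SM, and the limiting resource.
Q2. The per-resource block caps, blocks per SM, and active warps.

Answer: occupancy 13/24, limited by registers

registers: 2 blocks
shared memory: 4 blocks
warps: 3 blocks
blocks: 12 blocks

Answer: 2 blocks, 26 active warps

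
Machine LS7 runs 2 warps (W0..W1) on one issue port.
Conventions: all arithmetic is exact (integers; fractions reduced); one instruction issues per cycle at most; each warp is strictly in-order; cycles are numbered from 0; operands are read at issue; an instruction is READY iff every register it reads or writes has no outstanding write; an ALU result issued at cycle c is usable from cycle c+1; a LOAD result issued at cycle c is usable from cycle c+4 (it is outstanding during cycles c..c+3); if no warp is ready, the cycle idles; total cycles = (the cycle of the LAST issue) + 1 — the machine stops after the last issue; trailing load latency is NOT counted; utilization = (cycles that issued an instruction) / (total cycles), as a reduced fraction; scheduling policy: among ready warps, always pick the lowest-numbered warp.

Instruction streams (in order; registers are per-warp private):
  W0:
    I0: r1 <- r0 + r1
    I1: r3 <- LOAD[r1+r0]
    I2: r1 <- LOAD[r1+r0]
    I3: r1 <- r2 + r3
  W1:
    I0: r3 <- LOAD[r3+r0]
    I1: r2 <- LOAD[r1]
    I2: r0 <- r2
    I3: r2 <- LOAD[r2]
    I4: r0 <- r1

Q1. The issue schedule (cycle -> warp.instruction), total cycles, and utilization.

cycle 0: W0.I0
cycle 1: W0.I1
cycle 2: W0.I2
cycle 3: W1.I0
cycle 4: W1.I1
cycle 5: idle
cycle 6: W0.I3
cycle 7: idle
cycle 8: W1.I2
cycle 9: W1.I3
cycle 10: W1.I4

Answer: 11 cycles, utilization 9/11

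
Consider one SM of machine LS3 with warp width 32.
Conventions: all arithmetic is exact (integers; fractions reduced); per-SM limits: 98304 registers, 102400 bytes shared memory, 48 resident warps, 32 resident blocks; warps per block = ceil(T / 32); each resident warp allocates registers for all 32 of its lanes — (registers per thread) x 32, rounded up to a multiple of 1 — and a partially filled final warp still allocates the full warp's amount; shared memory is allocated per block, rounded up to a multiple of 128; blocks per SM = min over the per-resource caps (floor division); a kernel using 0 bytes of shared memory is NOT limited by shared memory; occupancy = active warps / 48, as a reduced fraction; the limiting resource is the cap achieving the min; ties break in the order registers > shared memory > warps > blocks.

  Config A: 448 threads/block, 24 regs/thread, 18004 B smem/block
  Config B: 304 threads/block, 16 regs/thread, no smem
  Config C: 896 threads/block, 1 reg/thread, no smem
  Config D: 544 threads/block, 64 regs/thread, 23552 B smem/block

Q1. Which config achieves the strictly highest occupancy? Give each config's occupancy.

occupancies: A 7/8, B 5/6, C 7/12, D 17/24

Answer: A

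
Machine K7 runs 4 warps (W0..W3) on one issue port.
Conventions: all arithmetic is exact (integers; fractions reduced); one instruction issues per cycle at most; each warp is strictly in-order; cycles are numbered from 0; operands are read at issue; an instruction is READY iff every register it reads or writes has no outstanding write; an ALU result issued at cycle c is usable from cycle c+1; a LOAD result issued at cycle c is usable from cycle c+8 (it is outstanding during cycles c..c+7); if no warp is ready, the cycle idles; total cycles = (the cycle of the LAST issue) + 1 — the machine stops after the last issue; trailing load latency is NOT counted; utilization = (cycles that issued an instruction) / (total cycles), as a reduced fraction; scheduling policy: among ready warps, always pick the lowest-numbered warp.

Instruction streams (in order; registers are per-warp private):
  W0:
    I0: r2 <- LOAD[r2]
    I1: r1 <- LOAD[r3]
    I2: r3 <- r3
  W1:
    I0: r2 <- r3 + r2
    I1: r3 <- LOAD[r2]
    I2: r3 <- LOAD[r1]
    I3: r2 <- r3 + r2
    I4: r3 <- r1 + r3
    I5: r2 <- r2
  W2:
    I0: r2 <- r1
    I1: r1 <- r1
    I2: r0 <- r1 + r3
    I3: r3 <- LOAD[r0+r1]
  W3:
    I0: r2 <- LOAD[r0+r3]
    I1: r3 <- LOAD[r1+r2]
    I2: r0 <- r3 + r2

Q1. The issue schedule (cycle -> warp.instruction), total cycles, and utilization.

cycle 0: W0.I0
cycle 1: W0.I1
cycle 2: W0.I2
cycle 3: W1.I0
cycle 4: W1.I1
cycle 5: W2.I0
cycle 6: W2.I1
cycle 7: W2.I2
cycle 8: W2.I3
cycle 9: W3.I0
cycle 10: idle
cycle 11: idle
cycle 12: W1.I2
cycle 13: idle
cycle 14: idle
cycle 15: idle
cycle 16: idle
cycle 17: W3.I1
cycle 18: idle
cycle 19: idle
cycle 20: W1.I3
cycle 21: W1.I4
cycle 22: W1.I5
cycle 23: idle
cycle 24: idle
cycle 25: W3.I2

Answer: 26 cycles, utilization 8/13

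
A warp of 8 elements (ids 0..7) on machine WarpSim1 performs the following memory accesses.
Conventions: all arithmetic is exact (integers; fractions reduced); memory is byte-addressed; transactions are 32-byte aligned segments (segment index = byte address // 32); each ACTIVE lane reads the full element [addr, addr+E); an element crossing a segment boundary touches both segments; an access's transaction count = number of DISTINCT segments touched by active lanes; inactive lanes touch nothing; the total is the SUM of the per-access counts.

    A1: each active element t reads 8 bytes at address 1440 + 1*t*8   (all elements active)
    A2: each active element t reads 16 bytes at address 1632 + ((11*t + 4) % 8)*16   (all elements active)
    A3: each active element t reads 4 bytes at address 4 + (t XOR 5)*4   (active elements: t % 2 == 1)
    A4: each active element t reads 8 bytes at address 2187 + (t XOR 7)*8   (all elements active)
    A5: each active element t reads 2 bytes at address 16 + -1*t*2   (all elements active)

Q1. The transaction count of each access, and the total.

A1: 2 transactions
A2: 4 transactions
A3: 1 transaction
A4: 3 transactions
A5: 1 transaction

Answer: 2,4,1,3,1; total 11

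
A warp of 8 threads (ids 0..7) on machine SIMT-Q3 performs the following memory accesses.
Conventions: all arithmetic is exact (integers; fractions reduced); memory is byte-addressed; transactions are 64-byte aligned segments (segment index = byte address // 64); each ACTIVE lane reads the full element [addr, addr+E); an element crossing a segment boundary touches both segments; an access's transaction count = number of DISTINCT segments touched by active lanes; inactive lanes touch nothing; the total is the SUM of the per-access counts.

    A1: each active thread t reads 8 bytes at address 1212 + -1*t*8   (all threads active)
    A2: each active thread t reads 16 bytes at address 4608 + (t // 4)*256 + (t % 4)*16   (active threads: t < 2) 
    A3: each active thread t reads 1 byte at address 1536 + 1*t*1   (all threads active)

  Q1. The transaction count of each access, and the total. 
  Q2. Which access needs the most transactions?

A1: 2 transactions
A2: 1 transaction
A3: 1 transaction

Answer: 2,1,1; total 4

Answer: A1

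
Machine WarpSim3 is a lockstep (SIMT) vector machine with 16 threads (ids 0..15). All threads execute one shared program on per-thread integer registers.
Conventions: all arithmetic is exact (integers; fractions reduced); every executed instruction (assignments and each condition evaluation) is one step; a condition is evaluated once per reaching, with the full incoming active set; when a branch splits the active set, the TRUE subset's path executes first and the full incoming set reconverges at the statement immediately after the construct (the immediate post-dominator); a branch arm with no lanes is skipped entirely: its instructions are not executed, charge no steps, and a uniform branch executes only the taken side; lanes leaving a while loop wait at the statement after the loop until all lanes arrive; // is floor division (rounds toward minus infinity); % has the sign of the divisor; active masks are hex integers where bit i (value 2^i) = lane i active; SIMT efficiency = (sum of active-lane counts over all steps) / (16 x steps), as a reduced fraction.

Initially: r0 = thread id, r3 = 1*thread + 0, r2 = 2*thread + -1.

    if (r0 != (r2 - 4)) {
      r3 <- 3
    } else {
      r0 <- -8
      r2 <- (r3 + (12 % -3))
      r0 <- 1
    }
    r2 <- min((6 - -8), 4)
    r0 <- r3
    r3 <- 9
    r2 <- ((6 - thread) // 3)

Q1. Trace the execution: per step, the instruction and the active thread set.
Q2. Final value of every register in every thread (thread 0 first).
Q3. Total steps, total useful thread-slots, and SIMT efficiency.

step 0: eval (r0 != (r2 - 4))        0xffff
step 1: r3 <- 3                      0xffdf
step 2: r0 <- -8                     0x0020
step 3: r2 <- (r3 + (12 % -3))       0x0020
step 4: r0 <- 1                      0x0020
step 5: r2 <- min((6 - -8), 4)       0xffff
step 6: r0 <- r3                     0xffff
step 7: r3 <- 9                      0xffff
step 8: r2 <- ((6 - thread) // 3)    0xffff

Answer: 9 steps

r0: 3,3,3,3,3,5,3,3,3,3,3,3,3,3,3,3
r3: 9,9,9,9,9,9,9,9,9,9,9,9,9,9,9,9
r2: 2,1,1,1,0,0,0,-1,-1,-1,-2,-2,-2,-3,-3,-3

steps = 9; useful = 98; efficiency = 98/144 = 49/72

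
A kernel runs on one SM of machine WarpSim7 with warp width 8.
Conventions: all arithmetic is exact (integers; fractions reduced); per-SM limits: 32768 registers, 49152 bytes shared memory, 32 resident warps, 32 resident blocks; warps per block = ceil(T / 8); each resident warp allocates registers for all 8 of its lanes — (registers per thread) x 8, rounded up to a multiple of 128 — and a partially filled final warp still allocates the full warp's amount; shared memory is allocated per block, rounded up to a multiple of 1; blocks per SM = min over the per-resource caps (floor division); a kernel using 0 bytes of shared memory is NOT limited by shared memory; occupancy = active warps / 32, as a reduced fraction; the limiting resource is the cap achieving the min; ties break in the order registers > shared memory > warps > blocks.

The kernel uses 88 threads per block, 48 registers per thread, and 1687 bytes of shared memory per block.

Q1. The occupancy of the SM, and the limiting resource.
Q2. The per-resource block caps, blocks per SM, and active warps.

Answer: occupancy 11/16, limited by warps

registers: 7 blocks
shared memory: 29 blocks
warps: 2 blocks
blocks: 32 blocks

Answer: 2 blocks, 22 active warps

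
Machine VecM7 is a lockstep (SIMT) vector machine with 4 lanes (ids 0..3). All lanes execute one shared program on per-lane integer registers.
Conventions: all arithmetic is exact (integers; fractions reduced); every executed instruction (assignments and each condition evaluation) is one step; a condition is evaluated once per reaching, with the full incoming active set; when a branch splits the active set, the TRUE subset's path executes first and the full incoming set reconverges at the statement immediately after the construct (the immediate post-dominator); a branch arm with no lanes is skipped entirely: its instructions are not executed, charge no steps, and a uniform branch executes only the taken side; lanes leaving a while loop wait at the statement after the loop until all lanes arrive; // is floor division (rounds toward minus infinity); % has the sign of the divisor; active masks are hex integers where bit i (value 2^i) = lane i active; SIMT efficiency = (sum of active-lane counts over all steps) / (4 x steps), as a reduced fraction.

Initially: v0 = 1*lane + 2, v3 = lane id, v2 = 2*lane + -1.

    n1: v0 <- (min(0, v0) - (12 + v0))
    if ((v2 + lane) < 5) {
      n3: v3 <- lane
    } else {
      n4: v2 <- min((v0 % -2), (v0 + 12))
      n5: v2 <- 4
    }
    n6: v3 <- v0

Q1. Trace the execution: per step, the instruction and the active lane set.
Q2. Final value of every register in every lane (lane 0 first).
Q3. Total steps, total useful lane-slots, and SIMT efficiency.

step 0: v0 <- (min(0, v0) - (12 + v0)) 0xf
step 1: eval ((v2 + lane) < 5)       0xf
step 2: v3 <- lane                   0x3
step 3: v2 <- min((v0 % -2), (v0 + 12)) 0xc
step 4: v2 <- 4                      0xc
step 5: v3 <- v0                     0xf

Answer: 6 steps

v0: -14,-15,-16,-17
v3: -14,-15,-16,-17
v2: -1,1,4,4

steps = 6; useful = 18; efficiency = 18/24 = 3/4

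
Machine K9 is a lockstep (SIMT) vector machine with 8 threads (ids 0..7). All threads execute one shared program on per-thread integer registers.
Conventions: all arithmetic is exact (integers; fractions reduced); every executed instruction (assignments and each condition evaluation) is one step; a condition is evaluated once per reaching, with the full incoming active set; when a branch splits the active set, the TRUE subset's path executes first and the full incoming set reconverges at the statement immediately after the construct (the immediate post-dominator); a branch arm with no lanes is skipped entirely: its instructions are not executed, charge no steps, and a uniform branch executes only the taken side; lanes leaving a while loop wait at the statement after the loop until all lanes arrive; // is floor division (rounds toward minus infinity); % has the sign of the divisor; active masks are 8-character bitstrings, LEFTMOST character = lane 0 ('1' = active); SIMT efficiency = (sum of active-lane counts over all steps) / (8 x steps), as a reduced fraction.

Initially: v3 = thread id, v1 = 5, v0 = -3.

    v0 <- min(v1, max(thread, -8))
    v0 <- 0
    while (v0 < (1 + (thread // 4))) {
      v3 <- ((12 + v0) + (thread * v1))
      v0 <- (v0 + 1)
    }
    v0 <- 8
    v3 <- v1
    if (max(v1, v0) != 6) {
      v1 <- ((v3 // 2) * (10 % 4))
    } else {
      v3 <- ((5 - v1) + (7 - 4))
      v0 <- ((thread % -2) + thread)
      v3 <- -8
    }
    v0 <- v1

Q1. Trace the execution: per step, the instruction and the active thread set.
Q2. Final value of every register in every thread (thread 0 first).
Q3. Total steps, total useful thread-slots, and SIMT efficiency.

step 0: v0 <- min(v1, max(thread, -8)) 11111111
step 1: v0 <- 0                      11111111
step 2: eval (v0 < (1 + (thread // 4))) 11111111
step 3: v3 <- ((12 + v0) + (thread * v1)) 11111111
step 4: v0 <- (v0 + 1)               11111111
step 5: eval (v0 < (1 + (thread // 4))) 11111111
step 6: v3 <- ((12 + v0) + (thread * v1)) 00001111
step 7: v0 <- (v0 + 1)               00001111
step 8: eval (v0 < (1 + (thread // 4))) 00001111
step 9: v0 <- 8                      11111111
step 10: v3 <- v1                     11111111
step 11: eval (max(v1, v0) != 6)      11111111
step 12: v1 <- ((v3 // 2) * (10 % 4)) 11111111
step 13: v0 <- v1                     11111111

Answer: 14 steps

v3: 5,5,5,5,5,5,5,5
v1: 4,4,4,4,4,4,4,4
v0: 4,4,4,4,4,4,4,4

steps = 14; useful = 100; efficiency = 100/112 = 25/28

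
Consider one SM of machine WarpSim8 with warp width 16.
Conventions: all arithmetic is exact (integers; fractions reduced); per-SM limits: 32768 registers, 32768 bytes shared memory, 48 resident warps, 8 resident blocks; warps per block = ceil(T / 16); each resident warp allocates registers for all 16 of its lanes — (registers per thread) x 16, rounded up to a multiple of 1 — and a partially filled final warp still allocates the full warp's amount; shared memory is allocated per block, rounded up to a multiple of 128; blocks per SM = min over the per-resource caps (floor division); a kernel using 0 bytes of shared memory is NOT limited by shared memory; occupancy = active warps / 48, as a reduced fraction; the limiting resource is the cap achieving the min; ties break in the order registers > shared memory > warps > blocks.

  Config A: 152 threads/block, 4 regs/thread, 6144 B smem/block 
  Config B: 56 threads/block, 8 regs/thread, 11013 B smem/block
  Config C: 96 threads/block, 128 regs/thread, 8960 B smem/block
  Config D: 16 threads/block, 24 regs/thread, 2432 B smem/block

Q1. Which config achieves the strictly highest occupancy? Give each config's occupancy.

occupancies: A 5/6, B 1/6, C 1/4, D 1/6

Answer: A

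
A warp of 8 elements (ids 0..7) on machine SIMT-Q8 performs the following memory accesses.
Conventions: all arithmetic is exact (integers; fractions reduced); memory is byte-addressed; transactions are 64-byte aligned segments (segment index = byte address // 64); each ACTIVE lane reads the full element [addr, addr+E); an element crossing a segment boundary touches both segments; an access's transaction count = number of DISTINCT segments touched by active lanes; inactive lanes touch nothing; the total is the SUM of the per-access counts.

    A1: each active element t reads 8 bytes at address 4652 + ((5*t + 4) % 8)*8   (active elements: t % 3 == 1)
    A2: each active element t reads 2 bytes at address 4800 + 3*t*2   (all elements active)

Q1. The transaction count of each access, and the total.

A1: 2 transactions
A2: 1 transaction

Answer: 2,1; total 3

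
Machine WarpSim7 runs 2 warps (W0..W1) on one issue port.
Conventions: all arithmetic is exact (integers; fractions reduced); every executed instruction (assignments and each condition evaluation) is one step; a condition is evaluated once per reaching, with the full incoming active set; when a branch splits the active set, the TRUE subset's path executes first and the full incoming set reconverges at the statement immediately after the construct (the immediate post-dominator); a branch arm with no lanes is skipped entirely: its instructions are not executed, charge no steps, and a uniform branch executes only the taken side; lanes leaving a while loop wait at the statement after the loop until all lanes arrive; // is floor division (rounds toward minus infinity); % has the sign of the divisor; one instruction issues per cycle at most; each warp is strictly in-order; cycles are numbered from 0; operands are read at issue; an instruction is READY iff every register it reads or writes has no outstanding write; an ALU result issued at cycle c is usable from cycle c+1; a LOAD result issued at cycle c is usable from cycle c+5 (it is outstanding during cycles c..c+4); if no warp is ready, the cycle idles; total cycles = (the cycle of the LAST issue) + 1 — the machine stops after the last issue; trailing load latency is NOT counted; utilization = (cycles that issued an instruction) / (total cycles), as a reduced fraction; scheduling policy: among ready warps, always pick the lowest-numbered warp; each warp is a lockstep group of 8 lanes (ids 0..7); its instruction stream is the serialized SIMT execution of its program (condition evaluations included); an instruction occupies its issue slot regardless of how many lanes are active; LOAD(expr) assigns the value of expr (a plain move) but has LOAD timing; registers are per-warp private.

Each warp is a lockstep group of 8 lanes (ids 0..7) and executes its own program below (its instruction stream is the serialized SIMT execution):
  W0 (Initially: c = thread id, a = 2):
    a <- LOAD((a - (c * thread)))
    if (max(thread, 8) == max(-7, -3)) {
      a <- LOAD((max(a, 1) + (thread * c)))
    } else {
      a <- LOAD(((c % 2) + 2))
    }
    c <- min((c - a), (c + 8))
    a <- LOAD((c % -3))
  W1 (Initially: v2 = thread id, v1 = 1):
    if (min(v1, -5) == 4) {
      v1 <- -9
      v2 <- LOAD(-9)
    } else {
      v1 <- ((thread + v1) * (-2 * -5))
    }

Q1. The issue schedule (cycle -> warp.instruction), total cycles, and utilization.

cycle 0: W0.I0
cycle 1: W0.I1
cycle 2: W1.I0
cycle 3: W1.I1
cycle 4: idle
cycle 5: W0.I2
cycle 6: idle
cycle 7: idle
cycle 8: idle
cycle 9: idle
cycle 10: W0.I3
cycle 11: W0.I4

Answer: 12 cycles, utilization 7/12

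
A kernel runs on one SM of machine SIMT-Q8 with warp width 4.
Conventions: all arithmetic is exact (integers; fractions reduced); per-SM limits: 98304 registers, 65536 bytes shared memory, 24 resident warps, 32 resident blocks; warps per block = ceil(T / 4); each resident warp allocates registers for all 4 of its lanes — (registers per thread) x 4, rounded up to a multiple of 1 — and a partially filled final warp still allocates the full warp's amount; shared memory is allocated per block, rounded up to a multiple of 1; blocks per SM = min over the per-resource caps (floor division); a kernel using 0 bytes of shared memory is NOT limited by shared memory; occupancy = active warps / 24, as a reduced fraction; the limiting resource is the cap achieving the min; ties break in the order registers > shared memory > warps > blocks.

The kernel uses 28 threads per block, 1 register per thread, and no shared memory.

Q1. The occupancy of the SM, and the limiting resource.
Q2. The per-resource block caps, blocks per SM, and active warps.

Answer: occupancy 7/8, limited by warps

registers: 3510 blocks
shared memory: no limit (kernel uses none)
warps: 3 blocks
blocks: 32 blocks

Answer: 3 blocks, 21 active warps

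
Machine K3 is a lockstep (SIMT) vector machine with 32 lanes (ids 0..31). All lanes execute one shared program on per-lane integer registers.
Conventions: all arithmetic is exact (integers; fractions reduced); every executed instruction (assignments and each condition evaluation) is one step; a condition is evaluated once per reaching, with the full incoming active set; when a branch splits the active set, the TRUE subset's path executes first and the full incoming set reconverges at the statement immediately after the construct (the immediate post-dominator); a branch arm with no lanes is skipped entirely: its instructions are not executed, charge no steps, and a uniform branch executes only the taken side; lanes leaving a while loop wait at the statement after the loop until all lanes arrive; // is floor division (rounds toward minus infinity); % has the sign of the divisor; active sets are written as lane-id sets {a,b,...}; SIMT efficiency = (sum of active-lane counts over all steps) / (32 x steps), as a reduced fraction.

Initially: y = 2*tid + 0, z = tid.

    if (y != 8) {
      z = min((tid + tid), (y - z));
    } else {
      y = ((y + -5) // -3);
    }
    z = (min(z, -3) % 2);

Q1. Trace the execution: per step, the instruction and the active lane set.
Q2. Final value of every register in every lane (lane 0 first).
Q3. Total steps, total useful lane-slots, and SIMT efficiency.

step 0: eval (y != 8)                {0,1,2,3,4,5,6,7,8,9,10,11,12,13,14,15,16,17,18,19,20,21,22,23,24,25,26,27,28,29,30,31}
step 1: z <- min((tid + tid), (y - z)) {0,1,2,3,5,6,7,8,9,10,11,12,13,14,15,16,17,18,19,20,21,22,23,24,25,26,27,28,29,30,31}
step 2: y <- ((y + -5) // -3)        {4}
step 3: z <- (min(z, -3) % 2)        {0,1,2,3,4,5,6,7,8,9,10,11,12,13,14,15,16,17,18,19,20,21,22,23,24,25,26,27,28,29,30,31}

Answer: 4 steps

y: 0,2,4,6,-1,10,12,14,16,18,20,22,24,26,28,30,32,34,36,38,40,42,44,46,48,50,52,54,56,58,60,62
z: 1,1,1,1,1,1,1,1,1,1,1,1,1,1,1,1,1,1,1,1,1,1,1,1,1,1,1,1,1,1,1,1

steps = 4; useful = 96; efficiency = 96/128 = 3/4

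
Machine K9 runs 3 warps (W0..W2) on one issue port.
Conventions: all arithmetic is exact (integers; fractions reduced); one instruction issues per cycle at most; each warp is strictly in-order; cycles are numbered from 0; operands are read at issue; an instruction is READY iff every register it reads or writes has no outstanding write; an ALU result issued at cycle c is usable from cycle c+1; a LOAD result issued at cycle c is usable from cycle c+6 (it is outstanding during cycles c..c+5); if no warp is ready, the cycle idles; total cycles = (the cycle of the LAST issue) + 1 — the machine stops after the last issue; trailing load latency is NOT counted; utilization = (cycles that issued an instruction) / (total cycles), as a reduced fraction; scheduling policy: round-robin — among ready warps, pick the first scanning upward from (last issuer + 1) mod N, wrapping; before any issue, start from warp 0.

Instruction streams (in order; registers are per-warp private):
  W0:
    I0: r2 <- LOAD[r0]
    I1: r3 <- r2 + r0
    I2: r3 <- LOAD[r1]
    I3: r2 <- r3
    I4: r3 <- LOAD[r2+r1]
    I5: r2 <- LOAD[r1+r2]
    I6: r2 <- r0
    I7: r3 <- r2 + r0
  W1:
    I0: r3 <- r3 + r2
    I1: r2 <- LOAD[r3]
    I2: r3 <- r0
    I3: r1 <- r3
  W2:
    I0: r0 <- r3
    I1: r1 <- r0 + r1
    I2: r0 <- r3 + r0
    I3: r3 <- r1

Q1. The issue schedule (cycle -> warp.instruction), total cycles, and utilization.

cycle 0: W0.I0
cycle 1: W1.I0
cycle 2: W2.I0
cycle 3: W1.I1
cycle 4: W2.I1
cycle 5: W1.I2
cycle 6: W2.I2
cycle 7: W0.I1
cycle 8: W1.I3
cycle 9: W2.I3
cycle 10: W0.I2
cycle 11: idle
cycle 12: idle
cycle 13: idle
cycle 14: idle
cycle 15: idle
cycle 16: W0.I3
cycle 17: W0.I4
cycle 18: W0.I5
cycle 19: idle
cycle 20: idle
cycle 21: idle
cycle 22: idle
cycle 23: idle
cycle 24: W0.I6
cycle 25: W0.I7

Answer: 26 cycles, utilization 8/13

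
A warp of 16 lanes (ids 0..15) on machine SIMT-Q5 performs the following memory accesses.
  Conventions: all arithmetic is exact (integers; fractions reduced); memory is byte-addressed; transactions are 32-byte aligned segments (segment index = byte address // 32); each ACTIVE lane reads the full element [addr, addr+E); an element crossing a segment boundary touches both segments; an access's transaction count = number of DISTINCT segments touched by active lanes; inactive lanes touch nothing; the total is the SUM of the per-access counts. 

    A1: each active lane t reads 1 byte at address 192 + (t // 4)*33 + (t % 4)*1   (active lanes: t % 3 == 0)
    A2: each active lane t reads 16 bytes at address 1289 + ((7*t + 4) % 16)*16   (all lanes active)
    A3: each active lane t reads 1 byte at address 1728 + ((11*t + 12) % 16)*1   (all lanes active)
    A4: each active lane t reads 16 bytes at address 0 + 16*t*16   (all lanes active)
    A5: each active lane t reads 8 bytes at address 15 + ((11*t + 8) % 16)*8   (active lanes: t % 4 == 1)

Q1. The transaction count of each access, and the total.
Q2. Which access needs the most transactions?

A1: 4 transactions
A2: 9 transactions
A3: 1 transaction
A4: 16 transactions
A5: 4 transactions

Answer: 4,9,1,16,4; total 34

Answer: A4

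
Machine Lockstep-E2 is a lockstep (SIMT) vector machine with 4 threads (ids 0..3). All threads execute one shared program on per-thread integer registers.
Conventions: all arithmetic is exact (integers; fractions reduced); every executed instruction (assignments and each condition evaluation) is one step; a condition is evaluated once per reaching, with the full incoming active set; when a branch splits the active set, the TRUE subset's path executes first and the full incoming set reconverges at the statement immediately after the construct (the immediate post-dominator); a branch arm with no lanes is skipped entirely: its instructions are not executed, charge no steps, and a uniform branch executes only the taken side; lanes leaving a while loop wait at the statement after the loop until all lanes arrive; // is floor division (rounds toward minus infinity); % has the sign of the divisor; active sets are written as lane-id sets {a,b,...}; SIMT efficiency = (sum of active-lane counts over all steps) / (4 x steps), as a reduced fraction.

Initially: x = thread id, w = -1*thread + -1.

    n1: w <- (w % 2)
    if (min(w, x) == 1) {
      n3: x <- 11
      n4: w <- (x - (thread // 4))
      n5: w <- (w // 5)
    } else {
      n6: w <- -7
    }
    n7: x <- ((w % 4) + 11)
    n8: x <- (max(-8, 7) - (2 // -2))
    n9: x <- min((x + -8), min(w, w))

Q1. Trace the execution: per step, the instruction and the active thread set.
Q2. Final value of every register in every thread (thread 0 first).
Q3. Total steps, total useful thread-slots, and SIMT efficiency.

step 0: w <- (w % 2)                 {0,1,2,3}
step 1: eval (min(w, x) == 1)        {0,1,2,3}
step 2: x <- 11                      {2}
step 3: w <- (x - (thread // 4))     {2}
step 4: w <- (w // 5)                {2}
step 5: w <- -7                      {0,1,3}
step 6: x <- ((w % 4) + 11)          {0,1,2,3}
step 7: x <- (max(-8, 7) - (2 // -2)) {0,1,2,3}
step 8: x <- min((x + -8), min(w, w)) {0,1,2,3}

Answer: 9 steps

x: -7,-7,0,-7
w: -7,-7,2,-7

steps = 9; useful = 26; efficiency = 26/36 = 13/18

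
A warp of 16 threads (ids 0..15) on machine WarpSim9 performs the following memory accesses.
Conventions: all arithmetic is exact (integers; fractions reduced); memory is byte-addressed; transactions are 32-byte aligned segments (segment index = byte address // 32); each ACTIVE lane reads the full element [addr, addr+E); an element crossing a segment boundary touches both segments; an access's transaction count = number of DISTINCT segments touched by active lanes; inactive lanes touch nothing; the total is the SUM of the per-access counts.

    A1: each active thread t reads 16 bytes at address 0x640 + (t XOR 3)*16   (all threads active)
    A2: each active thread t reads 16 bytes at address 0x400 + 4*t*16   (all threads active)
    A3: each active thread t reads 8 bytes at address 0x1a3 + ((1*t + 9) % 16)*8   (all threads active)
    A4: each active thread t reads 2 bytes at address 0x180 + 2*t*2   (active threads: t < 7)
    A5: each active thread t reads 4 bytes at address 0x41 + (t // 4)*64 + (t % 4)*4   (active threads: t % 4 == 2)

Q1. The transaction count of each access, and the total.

A1: 8 transactions
A2: 16 transactions
A3: 5 transactions
A4: 1 transaction
A5: 4 transactions

Answer: 8,16,5,1,4; total 34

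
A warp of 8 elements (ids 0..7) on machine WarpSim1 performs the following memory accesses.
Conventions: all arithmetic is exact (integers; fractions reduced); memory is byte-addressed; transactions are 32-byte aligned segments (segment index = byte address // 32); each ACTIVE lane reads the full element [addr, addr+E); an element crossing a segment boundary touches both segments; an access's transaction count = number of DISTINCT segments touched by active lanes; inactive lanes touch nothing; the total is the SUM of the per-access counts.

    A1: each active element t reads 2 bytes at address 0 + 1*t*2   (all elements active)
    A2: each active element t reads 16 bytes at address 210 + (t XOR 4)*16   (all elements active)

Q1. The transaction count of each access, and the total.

A1: 1 transaction
A2: 5 transactions

Answer: 1,5; total 6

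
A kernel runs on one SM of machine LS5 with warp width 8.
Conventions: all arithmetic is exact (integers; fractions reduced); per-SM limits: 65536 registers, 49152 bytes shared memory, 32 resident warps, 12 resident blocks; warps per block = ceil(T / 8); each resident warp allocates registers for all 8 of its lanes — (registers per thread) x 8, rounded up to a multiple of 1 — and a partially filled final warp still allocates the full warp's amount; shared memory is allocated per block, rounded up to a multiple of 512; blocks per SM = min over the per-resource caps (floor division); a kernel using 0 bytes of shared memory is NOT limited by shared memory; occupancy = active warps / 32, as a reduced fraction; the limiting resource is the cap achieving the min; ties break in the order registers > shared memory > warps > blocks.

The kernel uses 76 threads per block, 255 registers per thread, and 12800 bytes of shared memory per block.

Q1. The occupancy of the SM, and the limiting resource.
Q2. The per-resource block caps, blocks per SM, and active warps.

Answer: occupancy 15/16, limited by registers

registers: 3 blocks
shared memory: 3 blocks
warps: 3 blocks
blocks: 12 blocks

Answer: 3 blocks, 30 active warps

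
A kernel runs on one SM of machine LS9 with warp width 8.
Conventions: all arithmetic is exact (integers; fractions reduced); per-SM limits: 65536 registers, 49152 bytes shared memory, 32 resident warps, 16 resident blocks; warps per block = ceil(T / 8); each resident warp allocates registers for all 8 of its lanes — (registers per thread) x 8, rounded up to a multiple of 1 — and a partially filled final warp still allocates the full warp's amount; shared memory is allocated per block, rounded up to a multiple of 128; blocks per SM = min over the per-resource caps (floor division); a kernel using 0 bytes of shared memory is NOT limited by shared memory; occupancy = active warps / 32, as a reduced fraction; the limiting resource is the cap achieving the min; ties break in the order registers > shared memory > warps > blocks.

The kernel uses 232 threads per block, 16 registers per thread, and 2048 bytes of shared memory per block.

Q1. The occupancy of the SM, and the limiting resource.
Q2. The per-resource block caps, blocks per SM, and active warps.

Answer: occupancy 29/32, limited by warps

registers: 17 blocks
shared memory: 24 blocks
warps: 1 block
blocks: 16 blocks

Answer: 1 block, 29 active warps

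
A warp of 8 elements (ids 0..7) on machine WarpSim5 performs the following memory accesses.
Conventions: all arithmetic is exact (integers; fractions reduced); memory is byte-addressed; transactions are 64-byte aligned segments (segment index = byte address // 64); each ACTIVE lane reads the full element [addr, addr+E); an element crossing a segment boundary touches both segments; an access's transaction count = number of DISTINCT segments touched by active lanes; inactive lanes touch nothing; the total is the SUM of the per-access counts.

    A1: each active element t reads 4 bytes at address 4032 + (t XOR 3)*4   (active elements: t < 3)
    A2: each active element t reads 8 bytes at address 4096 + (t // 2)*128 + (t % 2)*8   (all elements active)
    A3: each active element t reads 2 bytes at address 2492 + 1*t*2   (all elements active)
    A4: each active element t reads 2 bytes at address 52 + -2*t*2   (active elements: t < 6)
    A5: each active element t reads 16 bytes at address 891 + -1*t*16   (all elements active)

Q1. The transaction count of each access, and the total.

A1: 1 transaction
A2: 4 transactions
A3: 2 transactions
A4: 1 transaction
A5: 3 transactions

Answer: 1,4,2,1,3; total 11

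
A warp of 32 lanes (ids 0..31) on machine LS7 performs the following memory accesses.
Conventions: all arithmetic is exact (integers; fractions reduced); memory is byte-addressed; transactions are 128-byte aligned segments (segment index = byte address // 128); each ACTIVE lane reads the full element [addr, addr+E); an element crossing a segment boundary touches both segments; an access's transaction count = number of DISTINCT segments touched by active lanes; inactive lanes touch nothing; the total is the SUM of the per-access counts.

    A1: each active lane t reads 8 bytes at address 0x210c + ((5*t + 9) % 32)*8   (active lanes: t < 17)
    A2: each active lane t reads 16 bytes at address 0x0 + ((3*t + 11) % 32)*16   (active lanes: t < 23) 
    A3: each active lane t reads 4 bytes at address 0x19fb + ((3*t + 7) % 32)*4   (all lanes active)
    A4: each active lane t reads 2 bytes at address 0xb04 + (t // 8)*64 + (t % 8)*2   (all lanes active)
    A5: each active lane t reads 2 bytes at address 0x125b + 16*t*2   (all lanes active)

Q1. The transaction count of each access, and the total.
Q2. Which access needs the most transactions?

A1: 2 transactions
A2: 4 transactions
A3: 2 transactions
A4: 2 transactions
A5: 9 transactions

Answer: 2,4,2,2,9; total 19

Answer: A5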